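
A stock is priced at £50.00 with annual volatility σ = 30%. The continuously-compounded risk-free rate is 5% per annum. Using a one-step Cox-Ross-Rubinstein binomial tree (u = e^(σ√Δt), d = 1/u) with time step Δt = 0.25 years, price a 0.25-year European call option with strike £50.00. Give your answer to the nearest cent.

£4.03

CRR parameters: u = e^(σ√Δt) = e^(0.3·√0.25) = 1.1618, d = 1/u = 0.8607
Per-period rate: rΔt = 0.05·0.25 = 0.0125, so R = e^0.0125 = 1.0126
Risk-neutral probability p = (e^0.0125 − 0.8607)/(1.1618 − 0.8607) = 0.1519/0.3011 = 0.5043
Terminal stock prices: S_u = 58.09, S_d = 43.04
Terminal payoffs (S − K): max(8.092, 0) = 8.092, max(-6.965, 0) = 0
Node 0 (S = 50): V_0 = e^(−0.0125)·[0.5043·8.0917 + 0.4957·0.0000] = 4.0303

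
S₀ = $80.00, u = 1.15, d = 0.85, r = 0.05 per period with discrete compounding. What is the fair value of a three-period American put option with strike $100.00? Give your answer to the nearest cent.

$20.00

Risk-neutral probability p = (1 + 0.05 − 0.85)/(1.15 − 0.85) = 0.2000/0.3000 = 0.6667
Terminal stock prices: S_uuu = 121.7, S_uud = 89.93, S_udd = 66.47, S_ddd = 49.13
Terminal payoffs (K − S): max(-21.67, 0) = 0, max(10.07, 0) = 10.07, max(33.53, 0) = 33.53, max(50.87, 0) = 50.87
Node uu (S = 105.8): continuation = 1/1.05·[0.6667·0.0000 + 0.3333·10.0700] = 3.1968; exercise value = 0.0000 ≤ continuation, so V_uu = 3.1968
Node ud (S = 78.2): continuation = 1/1.05·[0.6667·10.0700 + 0.3333·33.5300] = 17.0381; exercise value = 21.8000 > continuation, so V_ud = 21.8000 (exercise)
Node dd (S = 57.8): continuation = 1/1.05·[0.6667·33.5300 + 0.3333·50.8700] = 37.4381; exercise value = 42.2000 > continuation, so V_dd = 42.2000 (exercise)
Node u (S = 92): continuation = 1/1.05·[0.6667·3.1968 + 0.3333·21.8000] = 8.9504; exercise value = 8.0000 ≤ continuation, so V_u = 8.9504
Node d (S = 68): continuation = 1/1.05·[0.6667·21.8000 + 0.3333·42.2000] = 27.2381; exercise value = 32.0000 > continuation, so V_d = 32.0000 (exercise)
Node 0 (S = 80): continuation = 1/1.05·[0.6667·8.9504 + 0.3333·32.0000] = 15.8415; exercise value = 20.0000 > continuation, so V_0 = 20.0000 (exercise)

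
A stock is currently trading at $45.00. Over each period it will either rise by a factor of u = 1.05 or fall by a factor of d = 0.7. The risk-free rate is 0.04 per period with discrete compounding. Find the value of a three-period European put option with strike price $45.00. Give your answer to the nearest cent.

$0.79

Risk-neutral probability p = (1 + 0.04 − 0.7)/(1.05 − 0.7) = 0.3400/0.3500 = 0.9714
Terminal stock prices: S_uuu = 52.09, S_uud = 34.73, S_udd = 23.15, S_ddd = 15.43
Terminal payoffs (K − S): max(-7.093, 0) = 0, max(10.27, 0) = 10.27, max(21.85, 0) = 21.85, max(29.57, 0) = 29.57
Node uu (S = 49.61): V_uu = 1/1.04·[0.9714·0.0000 + 0.0286·10.2713] = 0.2822
Node ud (S = 33.07): V_ud = 1/1.04·[0.9714·10.2713 + 0.0286·21.8475] = 10.1942
Node dd (S = 22.05): V_dd = 1/1.04·[0.9714·21.8475 + 0.0286·29.5650] = 21.2192
Node u (S = 47.25): V_u = 1/1.04·[0.9714·0.2822 + 0.0286·10.1942] = 0.5436
Node d (S = 31.5): V_d = 1/1.04·[0.9714·10.1942 + 0.0286·21.2192] = 10.1050
Node 0 (S = 45): V_0 = 1/1.04·[0.9714·0.5436 + 0.0286·10.1050] = 0.7854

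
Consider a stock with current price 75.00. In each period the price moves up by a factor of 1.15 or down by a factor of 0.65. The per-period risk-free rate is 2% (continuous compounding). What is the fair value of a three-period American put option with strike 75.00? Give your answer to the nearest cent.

Risk-neutral probability p = (e^0.02 − 0.65)/(1.15 − 0.65) = 0.3702/0.5000 = 0.7404
Terminal stock prices: S_uuu = 114.1, S_uud = 64.47, S_udd = 36.44, S_ddd = 20.6
Terminal payoffs (K − S): max(-39.07, 0) = 0, max(10.53, 0) = 10.53, max(38.56, 0) = 38.56, max(54.4, 0) = 54.4
Node uu (S = 99.19): continuation = e^(−0.02)·[0.7404·0.0000 + 0.2596·10.5281] = 2.6790; exercise value = 0.0000 ≤ continuation, so V_uu = 2.6790
Node ud (S = 56.06): continuation = e^(−0.02)·[0.7404·10.5281 + 0.2596·38.5594] = 17.4524; exercise value = 18.9375 > continuation, so V_ud = 18.9375 (exercise)
Node dd (S = 31.69): continuation = e^(−0.02)·[0.7404·38.5594 + 0.2596·54.4031] = 41.8274; exercise value = 43.3125 > continuation, so V_dd = 43.3125 (exercise)
Node u (S = 86.25): continuation = e^(−0.02)·[0.7404·2.6790 + 0.2596·18.9375] = 6.7630; exercise value = 0.0000 ≤ continuation, so V_u = 6.7630
Node d (S = 48.75): continuation = e^(−0.02)·[0.7404·18.9375 + 0.2596·43.3125] = 24.7649; exercise value = 26.2500 > continuation, so V_d = 26.2500 (exercise)
Node 0 (S = 75): continuation = e^(−0.02)·[0.7404·6.7630 + 0.2596·26.2500] = 11.5877; exercise value = 0.0000 ≤ continuation, so V_0 = 11.5877

11.59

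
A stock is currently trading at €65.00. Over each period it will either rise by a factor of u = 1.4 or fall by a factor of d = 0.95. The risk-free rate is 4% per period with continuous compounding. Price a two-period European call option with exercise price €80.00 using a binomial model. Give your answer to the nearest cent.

Risk-neutral probability p = (e^0.04 − 0.95)/(1.4 − 0.95) = 0.0908/0.4500 = 0.2018
Terminal stock prices: S_uu = 127.4, S_ud = 86.45, S_dd = 58.66
Terminal payoffs (S − K): max(47.4, 0) = 47.4, max(6.45, 0) = 6.45, max(-21.34, 0) = 0
Node u (S = 91): V_u = e^(−0.04)·[0.2018·47.4000 + 0.7982·6.4500] = 14.1368
Node d (S = 61.75): V_d = e^(−0.04)·[0.2018·6.4500 + 0.7982·0.0000] = 1.2506
Node 0 (S = 65): V_0 = e^(−0.04)·[0.2018·14.1368 + 0.7982·1.2506] = 3.7001

€3.70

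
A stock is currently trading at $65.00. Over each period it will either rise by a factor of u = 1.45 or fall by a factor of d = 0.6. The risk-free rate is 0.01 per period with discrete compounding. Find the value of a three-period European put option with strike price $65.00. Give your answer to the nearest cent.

$18.55

Risk-neutral probability p = (1 + 0.01 − 0.6)/(1.45 − 0.6) = 0.4100/0.8500 = 0.4824
Terminal stock prices: S_uuu = 198.2, S_uud = 82, S_udd = 33.93, S_ddd = 14.04
Terminal payoffs (K − S): max(-133.2, 0) = 0, max(-17, 0) = 0, max(31.07, 0) = 31.07, max(50.96, 0) = 50.96
Node uu (S = 136.7): V_uu = 1/1.01·[0.4824·0.0000 + 0.5176·0.0000] = 0.0000
Node ud (S = 56.55): V_ud = 1/1.01·[0.4824·0.0000 + 0.5176·31.0700] = 15.9241
Node dd (S = 23.4): V_dd = 1/1.01·[0.4824·31.0700 + 0.5176·50.9600] = 40.9564
Node u (S = 94.25): V_u = 1/1.01·[0.4824·0.0000 + 0.5176·15.9241] = 8.1614
Node d (S = 39): V_d = 1/1.01·[0.4824·15.9241 + 0.5176·40.9564] = 28.5960
Node 0 (S = 65): V_0 = 1/1.01·[0.4824·8.1614 + 0.5176·28.5960] = 18.5538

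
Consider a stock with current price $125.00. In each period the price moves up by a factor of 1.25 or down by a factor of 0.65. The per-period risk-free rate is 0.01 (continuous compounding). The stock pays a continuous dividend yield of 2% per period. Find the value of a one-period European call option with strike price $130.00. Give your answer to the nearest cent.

$14.73

Per-period risk-free factor R = e^0.01 = 1.0101; dividend-adjusted growth = e^(0.01−0.02) = 0.9900.
Risk-neutral probability p = (0.9900 − 0.65)/(1.25 − 0.65) = 0.3400/0.6000 = 0.5667
Terminal stock prices: S_u = 156.2, S_d = 81.25
Terminal payoffs (S − K): max(26.25, 0) = 26.25, max(-48.75, 0) = 0
Node 0 (S = 125): V_0 = e^(−0.01)·[0.5667·26.2500 + 0.4333·0.0000] = 14.7291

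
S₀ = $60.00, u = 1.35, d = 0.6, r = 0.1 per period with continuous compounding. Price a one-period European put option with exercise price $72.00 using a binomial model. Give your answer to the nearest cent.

$10.63

Risk-neutral probability p = (e^0.1 − 0.6)/(1.35 − 0.6) = 0.5052/0.7500 = 0.6736
Terminal stock prices: S_u = 81, S_d = 36
Terminal payoffs (K − S): max(-9, 0) = 0, max(36, 0) = 36
Node 0 (S = 60): V_0 = e^(−0.1)·[0.6736·0.0000 + 0.3264·36.0000] = 10.6335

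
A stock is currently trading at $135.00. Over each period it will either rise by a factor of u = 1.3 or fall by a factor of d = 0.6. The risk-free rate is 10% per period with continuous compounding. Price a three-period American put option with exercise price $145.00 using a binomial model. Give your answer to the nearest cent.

Risk-neutral probability p = (e^0.1 − 0.6)/(1.3 − 0.6) = 0.5052/0.7000 = 0.7217
Terminal stock prices: S_uuu = 296.6, S_uud = 136.9, S_udd = 63.18, S_ddd = 29.16
Terminal payoffs (K − S): max(-151.6, 0) = 0, max(8.11, 0) = 8.11, max(81.82, 0) = 81.82, max(115.8, 0) = 115.8
Node uu (S = 228.2): continuation = e^(−0.1)·[0.7217·0.0000 + 0.2783·8.1100] = 2.0424; exercise value = 0.0000 ≤ continuation, so V_uu = 2.0424
Node ud (S = 105.3): continuation = e^(−0.1)·[0.7217·8.1100 + 0.2783·81.8200] = 25.9014; exercise value = 39.7000 > continuation, so V_ud = 39.7000 (exercise)
Node dd (S = 48.6): continuation = e^(−0.1)·[0.7217·81.8200 + 0.2783·115.8400] = 82.6014; exercise value = 96.4000 > continuation, so V_dd = 96.4000 (exercise)
Node u (S = 175.5): continuation = e^(−0.1)·[0.7217·2.0424 + 0.2783·39.7000] = 11.3318; exercise value = 0.0000 ≤ continuation, so V_u = 11.3318
Node d (S = 81): continuation = e^(−0.1)·[0.7217·39.7000 + 0.2783·96.4000] = 50.2014; exercise value = 64.0000 > continuation, so V_d = 64.0000 (exercise)
Node 0 (S = 135): continuation = e^(−0.1)·[0.7217·11.3318 + 0.2783·64.0000] = 23.5174; exercise value = 10.0000 ≤ continuation, so V_0 = 23.5174

$23.52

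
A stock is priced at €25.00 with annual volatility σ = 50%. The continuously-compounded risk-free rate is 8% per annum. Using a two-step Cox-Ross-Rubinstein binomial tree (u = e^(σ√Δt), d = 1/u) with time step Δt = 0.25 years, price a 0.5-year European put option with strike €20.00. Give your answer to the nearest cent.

CRR parameters: u = e^(σ√Δt) = e^(0.5·√0.25) = 1.2840, d = 1/u = 0.7788
Per-period rate: rΔt = 0.08·0.25 = 0.02, so R = e^0.02 = 1.0202
Risk-neutral probability p = (e^0.02 − 0.7788)/(1.2840 − 0.7788) = 0.2414/0.5052 = 0.4778
Terminal stock prices: S_uu = 41.22, S_ud = 25, S_dd = 15.16
Terminal payoffs (K − S): max(-21.22, 0) = 0, max(-5, 0) = 0, max(4.837, 0) = 4.837
Node u (S = 32.1): V_u = e^(−0.02)·[0.4778·0.0000 + 0.5222·0.0000] = 0.0000
Node d (S = 19.47): V_d = e^(−0.02)·[0.4778·0.0000 + 0.5222·4.8367] = 2.4757
Node 0 (S = 25): V_0 = e^(−0.02)·[0.4778·0.0000 + 0.5222·2.4757] = 1.2672

€1.27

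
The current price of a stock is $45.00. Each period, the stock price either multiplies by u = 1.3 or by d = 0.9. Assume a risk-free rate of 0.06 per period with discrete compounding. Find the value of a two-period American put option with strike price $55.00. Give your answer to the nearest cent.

Risk-neutral probability p = (1 + 0.06 − 0.9)/(1.3 − 0.9) = 0.1600/0.4000 = 0.4000
Terminal stock prices: S_uu = 76.05, S_ud = 52.65, S_dd = 36.45
Terminal payoffs (K − S): max(-21.05, 0) = 0, max(2.35, 0) = 2.35, max(18.55, 0) = 18.55
Node u (S = 58.5): continuation = 1/1.06·[0.4000·0.0000 + 0.6000·2.3500] = 1.3302; exercise value = 0.0000 ≤ continuation, so V_u = 1.3302
Node d (S = 40.5): continuation = 1/1.06·[0.4000·2.3500 + 0.6000·18.5500] = 11.3868; exercise value = 14.5000 > continuation, so V_d = 14.5000 (exercise)
Node 0 (S = 45): continuation = 1/1.06·[0.4000·1.3302 + 0.6000·14.5000] = 8.7095; exercise value = 10.0000 > continuation, so V_0 = 10.0000 (exercise)

$10.00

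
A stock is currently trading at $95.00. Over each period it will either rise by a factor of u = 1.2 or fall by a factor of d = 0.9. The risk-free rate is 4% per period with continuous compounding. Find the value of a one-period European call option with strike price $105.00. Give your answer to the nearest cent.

$4.06

Risk-neutral probability p = (e^0.04 − 0.9)/(1.2 − 0.9) = 0.1408/0.3000 = 0.4694
Terminal stock prices: S_u = 114, S_d = 85.5
Terminal payoffs (S − K): max(9, 0) = 9, max(-19.5, 0) = 0
Node 0 (S = 95): V_0 = e^(−0.04)·[0.4694·9.0000 + 0.5306·0.0000] = 4.0587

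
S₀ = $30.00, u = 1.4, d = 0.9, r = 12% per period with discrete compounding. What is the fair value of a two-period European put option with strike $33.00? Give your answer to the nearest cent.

Risk-neutral probability p = (1 + 0.12 − 0.9)/(1.4 − 0.9) = 0.2200/0.5000 = 0.4400
Terminal stock prices: S_uu = 58.8, S_ud = 37.8, S_dd = 24.3
Terminal payoffs (K − S): max(-25.8, 0) = 0, max(-4.8, 0) = 0, max(8.7, 0) = 8.7
Node u (S = 42): V_u = 1/1.12·[0.4400·0.0000 + 0.5600·0.0000] = 0.0000
Node d (S = 27): V_d = 1/1.12·[0.4400·0.0000 + 0.5600·8.7000] = 4.3500
Node 0 (S = 30): V_0 = 1/1.12·[0.4400·0.0000 + 0.5600·4.3500] = 2.1750

$2.17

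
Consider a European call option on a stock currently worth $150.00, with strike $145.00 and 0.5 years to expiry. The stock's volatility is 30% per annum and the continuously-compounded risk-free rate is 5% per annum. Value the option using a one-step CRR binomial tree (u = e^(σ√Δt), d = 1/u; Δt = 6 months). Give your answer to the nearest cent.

CRR parameters: u = e^(σ√Δt) = e^(0.3·√0.5) = 1.2363, d = 1/u = 0.8089
Per-period rate: rΔt = 0.05·0.5 = 0.025, so R = e^0.025 = 1.0253
Risk-neutral probability p = (e^0.025 − 0.8089)/(1.2363 − 0.8089) = 0.2165/0.4275 = 0.5064
Terminal stock prices: S_u = 185.4, S_d = 121.3
Terminal payoffs (S − K): max(40.45, 0) = 40.45, max(-23.67, 0) = 0
Node 0 (S = 150): V_0 = e^(−0.025)·[0.5064·40.4467 + 0.4936·0.0000] = 19.9760

$19.98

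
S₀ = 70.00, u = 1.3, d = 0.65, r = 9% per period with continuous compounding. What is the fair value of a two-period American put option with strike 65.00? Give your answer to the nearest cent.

6.70

Risk-neutral probability p = (e^0.09 − 0.65)/(1.3 − 0.65) = 0.4442/0.6500 = 0.6833
Terminal stock prices: S_uu = 118.3, S_ud = 59.15, S_dd = 29.58
Terminal payoffs (K − S): max(-53.3, 0) = 0, max(5.85, 0) = 5.85, max(35.42, 0) = 35.42
Node u (S = 91): continuation = e^(−0.09)·[0.6833·0.0000 + 0.3167·5.8500] = 1.6930; exercise value = 0.0000 ≤ continuation, so V_u = 1.6930
Node d (S = 45.5): continuation = e^(−0.09)·[0.6833·5.8500 + 0.3167·35.4250] = 13.9055; exercise value = 19.5000 > continuation, so V_d = 19.5000 (exercise)
Node 0 (S = 70): continuation = e^(−0.09)·[0.6833·1.6930 + 0.3167·19.5000] = 6.7006; exercise value = 0.0000 ≤ continuation, so V_0 = 6.7006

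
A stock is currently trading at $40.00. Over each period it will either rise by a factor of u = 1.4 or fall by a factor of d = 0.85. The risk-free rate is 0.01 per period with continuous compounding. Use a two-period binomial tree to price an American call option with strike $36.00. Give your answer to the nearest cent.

Risk-neutral probability p = (e^0.01 − 0.85)/(1.4 − 0.85) = 0.1601/0.5500 = 0.2910
Terminal stock prices: S_uu = 78.4, S_ud = 47.6, S_dd = 28.9
Terminal payoffs (S − K): max(42.4, 0) = 42.4, max(11.6, 0) = 11.6, max(-7.1, 0) = 0
Node u (S = 56): continuation = e^(−0.01)·[0.2910·42.4000 + 0.7090·11.6000] = 20.3582; exercise value = 20.0000 ≤ continuation, so V_u = 20.3582
Node d (S = 34): continuation = e^(−0.01)·[0.2910·11.6000 + 0.7090·0.0000] = 3.3420; exercise value = 0.0000 ≤ continuation, so V_d = 3.3420
Node 0 (S = 40): continuation = e^(−0.01)·[0.2910·20.3582 + 0.7090·3.3420] = 8.2112; exercise value = 4.0000 ≤ continuation, so V_0 = 8.2112

$8.21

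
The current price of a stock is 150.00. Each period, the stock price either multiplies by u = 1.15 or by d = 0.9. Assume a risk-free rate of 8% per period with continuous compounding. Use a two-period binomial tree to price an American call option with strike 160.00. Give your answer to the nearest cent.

17.58

Risk-neutral probability p = (e^0.08 − 0.9)/(1.15 − 0.9) = 0.1833/0.2500 = 0.7331
Terminal stock prices: S_uu = 198.4, S_ud = 155.2, S_dd = 121.5
Terminal payoffs (S − K): max(38.37, 0) = 38.37, max(-4.75, 0) = 0, max(-38.5, 0) = 0
Node u (S = 172.5): continuation = e^(−0.08)·[0.7331·38.3750 + 0.2669·0.0000] = 25.9715; exercise value = 12.5000 ≤ continuation, so V_u = 25.9715
Node d (S = 135): continuation = e^(−0.08)·[0.7331·0.0000 + 0.2669·0.0000] = 0.0000; exercise value = 0.0000 ≤ continuation, so V_d = 0.0000
Node 0 (S = 150): continuation = e^(−0.08)·[0.7331·25.9715 + 0.2669·0.0000] = 17.5770; exercise value = 0.0000 ≤ continuation, so V_0 = 17.5770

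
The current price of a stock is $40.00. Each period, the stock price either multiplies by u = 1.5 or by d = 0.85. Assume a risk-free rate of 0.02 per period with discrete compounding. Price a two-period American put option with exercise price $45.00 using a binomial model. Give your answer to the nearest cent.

$8.44

Risk-neutral probability p = (1 + 0.02 − 0.85)/(1.5 − 0.85) = 0.1700/0.6500 = 0.2615
Terminal stock prices: S_uu = 90, S_ud = 51, S_dd = 28.9
Terminal payoffs (K − S): max(-45, 0) = 0, max(-6, 0) = 0, max(16.1, 0) = 16.1
Node u (S = 60): continuation = 1/1.02·[0.2615·0.0000 + 0.7385·0.0000] = 0.0000; exercise value = 0.0000 ≤ continuation, so V_u = 0.0000
Node d (S = 34): continuation = 1/1.02·[0.2615·0.0000 + 0.7385·16.1000] = 11.6561; exercise value = 11.0000 ≤ continuation, so V_d = 11.6561
Node 0 (S = 40): continuation = 1/1.02·[0.2615·0.0000 + 0.7385·11.6561] = 8.4388; exercise value = 5.0000 ≤ continuation, so V_0 = 8.4388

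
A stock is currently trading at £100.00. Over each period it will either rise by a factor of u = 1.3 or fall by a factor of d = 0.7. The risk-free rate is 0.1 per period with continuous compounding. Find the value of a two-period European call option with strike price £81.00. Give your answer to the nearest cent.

Risk-neutral probability p = (e^0.1 − 0.7)/(1.3 − 0.7) = 0.4052/0.6000 = 0.6753
Terminal stock prices: S_uu = 169, S_ud = 91, S_dd = 49
Terminal payoffs (S − K): max(88, 0) = 88, max(10, 0) = 10, max(-32, 0) = 0
Node u (S = 130): V_u = e^(−0.1)·[0.6753·88.0000 + 0.3247·10.0000] = 56.7082
Node d (S = 70): V_d = e^(−0.1)·[0.6753·10.0000 + 0.3247·0.0000] = 6.1102
Node 0 (S = 100): V_0 = e^(−0.1)·[0.6753·56.7082 + 0.3247·6.1102] = 36.4453

£36.45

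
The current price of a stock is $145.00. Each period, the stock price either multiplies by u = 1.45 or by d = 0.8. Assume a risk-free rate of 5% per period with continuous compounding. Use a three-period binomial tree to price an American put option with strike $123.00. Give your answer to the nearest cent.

$10.28

Risk-neutral probability p = (e^0.05 − 0.8)/(1.45 − 0.8) = 0.2513/0.6500 = 0.3866
Terminal stock prices: S_uuu = 442.1, S_uud = 243.9, S_udd = 134.6, S_ddd = 74.24
Terminal payoffs (K − S): max(-319.1, 0) = 0, max(-120.9, 0) = 0, max(-11.56, 0) = 0, max(48.76, 0) = 48.76
Node uu (S = 304.9): continuation = e^(−0.05)·[0.3866·0.0000 + 0.6134·0.0000] = 0.0000; exercise value = 0.0000 ≤ continuation, so V_uu = 0.0000
Node ud (S = 168.2): continuation = e^(−0.05)·[0.3866·0.0000 + 0.6134·0.0000] = 0.0000; exercise value = 0.0000 ≤ continuation, so V_ud = 0.0000
Node dd (S = 92.8): continuation = e^(−0.05)·[0.3866·0.0000 + 0.6134·48.7600] = 28.4520; exercise value = 30.2000 > continuation, so V_dd = 30.2000 (exercise)
Node u (S = 210.2): continuation = e^(−0.05)·[0.3866·0.0000 + 0.6134·0.0000] = 0.0000; exercise value = 0.0000 ≤ continuation, so V_u = 0.0000
Node d (S = 116): continuation = e^(−0.05)·[0.3866·0.0000 + 0.6134·30.2000] = 17.6221; exercise value = 7.0000 ≤ continuation, so V_d = 17.6221
Node 0 (S = 145): continuation = e^(−0.05)·[0.3866·0.0000 + 0.6134·17.6221] = 10.2827; exercise value = 0.0000 ≤ continuation, so V_0 = 10.2827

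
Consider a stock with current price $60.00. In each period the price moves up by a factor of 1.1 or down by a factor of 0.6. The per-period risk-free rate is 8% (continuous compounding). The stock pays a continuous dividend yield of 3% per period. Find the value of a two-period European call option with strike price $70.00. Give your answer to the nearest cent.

$1.80

Per-period risk-free factor R = e^0.08 = 1.0833; dividend-adjusted growth = e^(0.08−0.03) = 1.0513.
Risk-neutral probability p = (1.0513 − 0.6)/(1.1 − 0.6) = 0.4513/0.5000 = 0.9025
Terminal stock prices: S_uu = 72.6, S_ud = 39.6, S_dd = 21.6
Terminal payoffs (S − K): max(2.6, 0) = 2.6, max(-30.4, 0) = 0, max(-48.4, 0) = 0
Node u (S = 66): V_u = e^(−0.08)·[0.9025·2.6000 + 0.0975·0.0000] = 2.1662
Node d (S = 36): V_d = e^(−0.08)·[0.9025·0.0000 + 0.0975·0.0000] = 0.0000
Node 0 (S = 60): V_0 = e^(−0.08)·[0.9025·2.1662 + 0.0975·0.0000] = 1.8048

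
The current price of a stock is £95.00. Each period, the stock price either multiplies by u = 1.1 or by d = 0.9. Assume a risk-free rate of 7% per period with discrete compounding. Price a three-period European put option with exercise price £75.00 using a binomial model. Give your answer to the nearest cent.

Risk-neutral probability p = (1 + 0.07 − 0.9)/(1.1 − 0.9) = 0.1700/0.2000 = 0.8500
Terminal stock prices: S_uuu = 126.4, S_uud = 103.5, S_udd = 84.65, S_ddd = 69.26
Terminal payoffs (K − S): max(-51.45, 0) = 0, max(-28.46, 0) = 0, max(-9.645, 0) = 0, max(5.745, 0) = 5.745
Node uu (S = 115): V_uu = 1/1.07·[0.8500·0.0000 + 0.1500·0.0000] = 0.0000
Node ud (S = 94.05): V_ud = 1/1.07·[0.8500·0.0000 + 0.1500·0.0000] = 0.0000
Node dd (S = 76.95): V_dd = 1/1.07·[0.8500·0.0000 + 0.1500·5.7450] = 0.8054
Node u (S = 104.5): V_u = 1/1.07·[0.8500·0.0000 + 0.1500·0.0000] = 0.0000
Node d (S = 85.5): V_d = 1/1.07·[0.8500·0.0000 + 0.1500·0.8054] = 0.1129
Node 0 (S = 95): V_0 = 1/1.07·[0.8500·0.0000 + 0.1500·0.1129] = 0.0158

£0.02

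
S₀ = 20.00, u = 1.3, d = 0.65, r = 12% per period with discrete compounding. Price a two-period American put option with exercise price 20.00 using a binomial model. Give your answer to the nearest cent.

Risk-neutral probability p = (1 + 0.12 − 0.65)/(1.3 − 0.65) = 0.4700/0.6500 = 0.7231
Terminal stock prices: S_uu = 33.8, S_ud = 16.9, S_dd = 8.45
Terminal payoffs (K − S): max(-13.8, 0) = 0, max(3.1, 0) = 3.1, max(11.55, 0) = 11.55
Node u (S = 26): continuation = 1/1.12·[0.7231·0.0000 + 0.2769·3.1000] = 0.7665; exercise value = 0.0000 ≤ continuation, so V_u = 0.7665
Node d (S = 13): continuation = 1/1.12·[0.7231·3.1000 + 0.2769·11.5500] = 4.8571; exercise value = 7.0000 > continuation, so V_d = 7.0000 (exercise)
Node 0 (S = 20): continuation = 1/1.12·[0.7231·0.7665 + 0.2769·7.0000] = 2.2256; exercise value = 0.0000 ≤ continuation, so V_0 = 2.2256

2.23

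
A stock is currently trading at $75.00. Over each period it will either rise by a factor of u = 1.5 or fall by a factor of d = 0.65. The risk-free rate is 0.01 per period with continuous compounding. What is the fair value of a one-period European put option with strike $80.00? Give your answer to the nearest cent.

Risk-neutral probability p = (e^0.01 − 0.65)/(1.5 − 0.65) = 0.3601/0.8500 = 0.4236
Terminal stock prices: S_u = 112.5, S_d = 48.75
Terminal payoffs (K − S): max(-32.5, 0) = 0, max(31.25, 0) = 31.25
Node 0 (S = 75): V_0 = e^(−0.01)·[0.4236·0.0000 + 0.5764·31.2500] = 17.8336

$17.83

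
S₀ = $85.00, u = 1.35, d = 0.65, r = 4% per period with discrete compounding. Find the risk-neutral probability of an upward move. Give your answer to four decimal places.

Risk-neutral probability p = (1 + 0.04 − 0.65)/(1.35 − 0.65) = 0.3900/0.7000 = 0.5571

p = 0.5571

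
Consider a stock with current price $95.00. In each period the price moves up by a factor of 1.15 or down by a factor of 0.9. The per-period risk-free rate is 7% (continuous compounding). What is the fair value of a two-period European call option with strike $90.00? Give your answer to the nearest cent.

Risk-neutral probability p = (e^0.07 − 0.9)/(1.15 − 0.9) = 0.1725/0.2500 = 0.6900
Terminal stock prices: S_uu = 125.6, S_ud = 98.32, S_dd = 76.95
Terminal payoffs (S − K): max(35.64, 0) = 35.64, max(8.325, 0) = 8.325, max(-13.05, 0) = 0
Node u (S = 109.2): V_u = e^(−0.07)·[0.6900·35.6375 + 0.3100·8.3250] = 25.3346
Node d (S = 85.5): V_d = e^(−0.07)·[0.6900·8.3250 + 0.3100·0.0000] = 5.3562
Node 0 (S = 95): V_0 = e^(−0.07)·[0.6900·25.3346 + 0.3100·5.3562] = 17.8478

$17.85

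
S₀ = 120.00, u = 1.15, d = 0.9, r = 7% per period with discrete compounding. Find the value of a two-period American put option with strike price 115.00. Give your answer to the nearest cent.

Risk-neutral probability p = (1 + 0.07 − 0.9)/(1.15 − 0.9) = 0.1700/0.2500 = 0.6800
Terminal stock prices: S_uu = 158.7, S_ud = 124.2, S_dd = 97.2
Terminal payoffs (K − S): max(-43.7, 0) = 0, max(-9.2, 0) = 0, max(17.8, 0) = 17.8
Node u (S = 138): continuation = 1/1.07·[0.6800·0.0000 + 0.3200·0.0000] = 0.0000; exercise value = 0.0000 ≤ continuation, so V_u = 0.0000
Node d (S = 108): continuation = 1/1.07·[0.6800·0.0000 + 0.3200·17.8000] = 5.3234; exercise value = 7.0000 > continuation, so V_d = 7.0000 (exercise)
Node 0 (S = 120): continuation = 1/1.07·[0.6800·0.0000 + 0.3200·7.0000] = 2.0935; exercise value = 0.0000 ≤ continuation, so V_0 = 2.0935

2.09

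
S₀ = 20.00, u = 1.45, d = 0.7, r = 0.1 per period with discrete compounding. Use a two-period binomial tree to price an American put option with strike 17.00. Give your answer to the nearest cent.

1.30

Risk-neutral probability p = (1 + 0.1 − 0.7)/(1.45 − 0.7) = 0.4000/0.7500 = 0.5333
Terminal stock prices: S_uu = 42.05, S_ud = 20.3, S_dd = 9.8
Terminal payoffs (K − S): max(-25.05, 0) = 0, max(-3.3, 0) = 0, max(7.2, 0) = 7.2
Node u (S = 29): continuation = 1/1.1·[0.5333·0.0000 + 0.4667·0.0000] = 0.0000; exercise value = 0.0000 ≤ continuation, so V_u = 0.0000
Node d (S = 14): continuation = 1/1.1·[0.5333·0.0000 + 0.4667·7.2000] = 3.0545; exercise value = 3.0000 ≤ continuation, so V_d = 3.0545
Node 0 (S = 20): continuation = 1/1.1·[0.5333·0.0000 + 0.4667·3.0545] = 1.2959; exercise value = 0.0000 ≤ continuation, so V_0 = 1.2959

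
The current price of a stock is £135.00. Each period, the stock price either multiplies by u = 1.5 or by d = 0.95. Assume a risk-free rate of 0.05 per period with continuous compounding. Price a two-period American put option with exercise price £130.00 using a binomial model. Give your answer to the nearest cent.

Risk-neutral probability p = (e^0.05 − 0.95)/(1.5 − 0.95) = 0.1013/0.5500 = 0.1841
Terminal stock prices: S_uu = 303.8, S_ud = 192.4, S_dd = 121.8
Terminal payoffs (K − S): max(-173.8, 0) = 0, max(-62.38, 0) = 0, max(8.163, 0) = 8.163
Node u (S = 202.5): continuation = e^(−0.05)·[0.1841·0.0000 + 0.8159·0.0000] = 0.0000; exercise value = 0.0000 ≤ continuation, so V_u = 0.0000
Node d (S = 128.2): continuation = e^(−0.05)·[0.1841·0.0000 + 0.8159·8.1625] = 6.3348; exercise value = 1.7500 ≤ continuation, so V_d = 6.3348
Node 0 (S = 135): continuation = e^(−0.05)·[0.1841·0.0000 + 0.8159·6.3348] = 4.9163; exercise value = 0.0000 ≤ continuation, so V_0 = 4.9163

£4.92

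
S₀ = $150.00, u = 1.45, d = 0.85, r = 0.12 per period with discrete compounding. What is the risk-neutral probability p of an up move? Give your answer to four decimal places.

Risk-neutral probability p = (1 + 0.12 − 0.85)/(1.45 − 0.85) = 0.2700/0.6000 = 0.4500

p = 0.4500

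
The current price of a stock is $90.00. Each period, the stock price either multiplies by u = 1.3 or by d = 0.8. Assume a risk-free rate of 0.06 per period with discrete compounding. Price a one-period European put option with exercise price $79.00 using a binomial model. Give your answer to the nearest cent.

$3.17

Risk-neutral probability p = (1 + 0.06 − 0.8)/(1.3 − 0.8) = 0.2600/0.5000 = 0.5200
Terminal stock prices: S_u = 117, S_d = 72
Terminal payoffs (K − S): max(-38, 0) = 0, max(7, 0) = 7
Node 0 (S = 90): V_0 = 1/1.06·[0.5200·0.0000 + 0.4800·7.0000] = 3.1698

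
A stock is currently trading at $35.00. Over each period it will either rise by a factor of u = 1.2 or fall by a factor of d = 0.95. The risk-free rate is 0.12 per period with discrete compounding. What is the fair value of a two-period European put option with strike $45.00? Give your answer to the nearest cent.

$2.86

Risk-neutral probability p = (1 + 0.12 − 0.95)/(1.2 − 0.95) = 0.1700/0.2500 = 0.6800
Terminal stock prices: S_uu = 50.4, S_ud = 39.9, S_dd = 31.59
Terminal payoffs (K − S): max(-5.4, 0) = 0, max(5.1, 0) = 5.1, max(13.41, 0) = 13.41
Node u (S = 42): V_u = 1/1.12·[0.6800·0.0000 + 0.3200·5.1000] = 1.4571
Node d (S = 33.25): V_d = 1/1.12·[0.6800·5.1000 + 0.3200·13.4125] = 6.9286
Node 0 (S = 35): V_0 = 1/1.12·[0.6800·1.4571 + 0.3200·6.9286] = 2.8643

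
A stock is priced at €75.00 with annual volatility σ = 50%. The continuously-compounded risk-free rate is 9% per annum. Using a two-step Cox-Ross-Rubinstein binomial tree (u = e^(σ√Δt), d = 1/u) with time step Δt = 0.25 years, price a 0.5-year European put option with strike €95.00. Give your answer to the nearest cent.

CRR parameters: u = e^(σ√Δt) = e^(0.5·√0.25) = 1.2840, d = 1/u = 0.7788
Per-period rate: rΔt = 0.09·0.25 = 0.0225, so R = e^0.0225 = 1.0228
Risk-neutral probability p = (e^0.0225 − 0.7788)/(1.2840 − 0.7788) = 0.2440/0.5052 = 0.4829
Terminal stock prices: S_uu = 123.7, S_ud = 75, S_dd = 45.49
Terminal payoffs (K − S): max(-28.65, 0) = 0, max(20, 0) = 20, max(49.51, 0) = 49.51
Node u (S = 96.3): V_u = e^(−0.0225)·[0.4829·0.0000 + 0.5171·20.0000] = 10.1126
Node d (S = 58.41): V_d = e^(−0.0225)·[0.4829·20.0000 + 0.5171·49.5102] = 34.4763
Node 0 (S = 75): V_0 = e^(−0.0225)·[0.4829·10.1126 + 0.5171·34.4763] = 22.2067

€22.21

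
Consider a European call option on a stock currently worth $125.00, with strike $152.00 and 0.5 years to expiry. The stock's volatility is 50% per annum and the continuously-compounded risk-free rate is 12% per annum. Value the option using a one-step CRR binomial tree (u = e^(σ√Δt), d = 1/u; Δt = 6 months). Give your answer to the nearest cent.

CRR parameters: u = e^(σ√Δt) = e^(0.5·√0.5) = 1.4241, d = 1/u = 0.7022
Per-period rate: rΔt = 0.12·0.5 = 0.06, so R = e^0.06 = 1.0618
Risk-neutral probability p = (e^0.06 − 0.7022)/(1.4241 − 0.7022) = 0.3596/0.7219 = 0.4982
Terminal stock prices: S_u = 178, S_d = 87.77
Terminal payoffs (S − K): max(26.01, 0) = 26.01, max(-64.23, 0) = 0
Node 0 (S = 125): V_0 = e^(−0.06)·[0.4982·26.0149 + 0.5018·0.0000] = 12.2052

$12.21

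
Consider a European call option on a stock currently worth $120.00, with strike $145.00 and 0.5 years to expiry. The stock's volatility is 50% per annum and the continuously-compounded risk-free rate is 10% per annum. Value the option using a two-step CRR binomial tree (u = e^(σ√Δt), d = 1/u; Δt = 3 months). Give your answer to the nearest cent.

CRR parameters: u = e^(σ√Δt) = e^(0.5·√0.25) = 1.2840, d = 1/u = 0.7788
Per-period rate: rΔt = 0.1·0.25 = 0.025, so R = e^0.025 = 1.0253
Risk-neutral probability p = (e^0.025 − 0.7788)/(1.2840 − 0.7788) = 0.2465/0.5052 = 0.4879
Terminal stock prices: S_uu = 197.8, S_ud = 120, S_dd = 72.78
Terminal payoffs (S − K): max(52.85, 0) = 52.85, max(-25, 0) = 0, max(-72.22, 0) = 0
Node u (S = 154.1): V_u = e^(−0.025)·[0.4879·52.8466 + 0.5121·0.0000] = 25.1488
Node d (S = 93.46): V_d = e^(−0.025)·[0.4879·0.0000 + 0.5121·0.0000] = 0.0000
Node 0 (S = 120): V_0 = e^(−0.025)·[0.4879·25.1488 + 0.5121·0.0000] = 11.9679

$11.97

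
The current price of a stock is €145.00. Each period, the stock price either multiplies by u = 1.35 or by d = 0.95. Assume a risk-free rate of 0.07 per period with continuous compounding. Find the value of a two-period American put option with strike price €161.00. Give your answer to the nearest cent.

€16.00

Risk-neutral probability p = (e^0.07 − 0.95)/(1.35 − 0.95) = 0.1225/0.4000 = 0.3063
Terminal stock prices: S_uu = 264.3, S_ud = 186, S_dd = 130.9
Terminal payoffs (K − S): max(-103.3, 0) = 0, max(-24.96, 0) = 0, max(30.14, 0) = 30.14
Node u (S = 195.8): continuation = e^(−0.07)·[0.3063·0.0000 + 0.6937·0.0000] = 0.0000; exercise value = 0.0000 ≤ continuation, so V_u = 0.0000
Node d (S = 137.8): continuation = e^(−0.07)·[0.3063·0.0000 + 0.6937·30.1375] = 19.4938; exercise value = 23.2500 > continuation, so V_d = 23.2500 (exercise)
Node 0 (S = 145): continuation = e^(−0.07)·[0.3063·0.0000 + 0.6937·23.2500] = 15.0388; exercise value = 16.0000 > continuation, so V_0 = 16.0000 (exercise)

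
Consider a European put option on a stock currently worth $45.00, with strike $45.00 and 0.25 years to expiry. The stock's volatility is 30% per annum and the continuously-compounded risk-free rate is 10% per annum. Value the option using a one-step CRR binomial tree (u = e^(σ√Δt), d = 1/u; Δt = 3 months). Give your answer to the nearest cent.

$2.77

CRR parameters: u = e^(σ√Δt) = e^(0.3·√0.25) = 1.1618, d = 1/u = 0.8607
Per-period rate: rΔt = 0.1·0.25 = 0.025, so R = e^0.025 = 1.0253
Risk-neutral probability p = (e^0.025 − 0.8607)/(1.1618 − 0.8607) = 0.1646/0.3011 = 0.5466
Terminal stock prices: S_u = 52.28, S_d = 38.73
Terminal payoffs (K − S): max(-7.283, 0) = 0, max(6.268, 0) = 6.268
Node 0 (S = 45): V_0 = e^(−0.025)·[0.5466·0.0000 + 0.4534·6.2681] = 2.7716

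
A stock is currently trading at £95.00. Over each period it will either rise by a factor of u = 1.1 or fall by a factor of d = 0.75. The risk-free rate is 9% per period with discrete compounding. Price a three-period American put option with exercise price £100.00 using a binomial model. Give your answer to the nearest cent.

£5.00

Risk-neutral probability p = (1 + 0.09 − 0.75)/(1.1 − 0.75) = 0.3400/0.3500 = 0.9714
Terminal stock prices: S_uuu = 126.4, S_uud = 86.21, S_udd = 58.78, S_ddd = 40.08
Terminal payoffs (K − S): max(-26.45, 0) = 0, max(13.79, 0) = 13.79, max(41.22, 0) = 41.22, max(59.92, 0) = 59.92
Node uu (S = 115): continuation = 1/1.09·[0.9714·0.0000 + 0.0286·13.7875] = 0.3614; exercise value = 0.0000 ≤ continuation, so V_uu = 0.3614
Node ud (S = 78.38): continuation = 1/1.09·[0.9714·13.7875 + 0.0286·41.2187] = 13.3681; exercise value = 21.6250 > continuation, so V_ud = 21.6250 (exercise)
Node dd (S = 53.44): continuation = 1/1.09·[0.9714·41.2187 + 0.0286·59.9219] = 38.3056; exercise value = 46.5625 > continuation, so V_dd = 46.5625 (exercise)
Node u (S = 104.5): continuation = 1/1.09·[0.9714·0.3614 + 0.0286·21.6250] = 0.8889; exercise value = 0.0000 ≤ continuation, so V_u = 0.8889
Node d (S = 71.25): continuation = 1/1.09·[0.9714·21.6250 + 0.0286·46.5625] = 20.4931; exercise value = 28.7500 > continuation, so V_d = 28.7500 (exercise)
Node 0 (S = 95): continuation = 1/1.09·[0.9714·0.8889 + 0.0286·28.7500] = 1.5458; exercise value = 5.0000 > continuation, so V_0 = 5.0000 (exercise)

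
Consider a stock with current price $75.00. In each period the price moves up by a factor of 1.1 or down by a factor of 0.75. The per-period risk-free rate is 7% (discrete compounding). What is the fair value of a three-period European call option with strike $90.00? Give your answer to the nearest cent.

Risk-neutral probability p = (1 + 0.07 − 0.75)/(1.1 − 0.75) = 0.3200/0.3500 = 0.9143
Terminal stock prices: S_uuu = 99.83, S_uud = 68.06, S_udd = 46.41, S_ddd = 31.64
Terminal payoffs (S − K): max(9.825, 0) = 9.825, max(-21.94, 0) = 0, max(-43.59, 0) = 0, max(-58.36, 0) = 0
Node uu (S = 90.75): V_uu = 1/1.07·[0.9143·9.8250 + 0.0857·0.0000] = 8.3952
Node ud (S = 61.88): V_ud = 1/1.07·[0.9143·0.0000 + 0.0857·0.0000] = 0.0000
Node dd (S = 42.19): V_dd = 1/1.07·[0.9143·0.0000 + 0.0857·0.0000] = 0.0000
Node u (S = 82.5): V_u = 1/1.07·[0.9143·8.3952 + 0.0857·0.0000] = 7.1735
Node d (S = 56.25): V_d = 1/1.07·[0.9143·0.0000 + 0.0857·0.0000] = 0.0000
Node 0 (S = 75): V_0 = 1/1.07·[0.9143·7.1735 + 0.0857·0.0000] = 6.1295

$6.13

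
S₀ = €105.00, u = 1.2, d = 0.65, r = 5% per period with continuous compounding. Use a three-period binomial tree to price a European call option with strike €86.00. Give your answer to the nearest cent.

€36.47

Risk-neutral probability p = (e^0.05 − 0.65)/(1.2 − 0.65) = 0.4013/0.5500 = 0.7296
Terminal stock prices: S_uuu = 181.4, S_uud = 98.28, S_udd = 53.24, S_ddd = 28.84
Terminal payoffs (S − K): max(95.44, 0) = 95.44, max(12.28, 0) = 12.28, max(-32.76, 0) = 0, max(-57.16, 0) = 0
Node uu (S = 151.2): V_uu = e^(−0.05)·[0.7296·95.4400 + 0.2704·12.2800] = 69.3943
Node ud (S = 81.9): V_ud = e^(−0.05)·[0.7296·12.2800 + 0.2704·0.0000] = 8.5223
Node dd (S = 44.36): V_dd = e^(−0.05)·[0.7296·0.0000 + 0.2704·0.0000] = 0.0000
Node u (S = 126): V_u = e^(−0.05)·[0.7296·69.3943 + 0.2704·8.5223] = 50.3519
Node d (S = 68.25): V_d = e^(−0.05)·[0.7296·8.5223 + 0.2704·0.0000] = 5.9145
Node 0 (S = 105): V_0 = e^(−0.05)·[0.7296·50.3519 + 0.2704·5.9145] = 36.4657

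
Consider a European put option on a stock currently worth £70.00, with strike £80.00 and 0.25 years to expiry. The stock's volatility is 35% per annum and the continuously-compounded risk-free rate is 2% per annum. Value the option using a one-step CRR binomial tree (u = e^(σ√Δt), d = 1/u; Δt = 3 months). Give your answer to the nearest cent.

CRR parameters: u = e^(σ√Δt) = e^(0.35·√0.25) = 1.1912, d = 1/u = 0.8395
Per-period rate: rΔt = 0.02·0.25 = 0.005, so R = e^0.005 = 1.0050
Risk-neutral probability p = (e^0.005 − 0.8395)/(1.1912 − 0.8395) = 0.1656/0.3518 = 0.4706
Terminal stock prices: S_u = 83.39, S_d = 58.76
Terminal payoffs (K − S): max(-3.387, 0) = 0, max(21.24, 0) = 21.24
Node 0 (S = 70): V_0 = e^(−0.005)·[0.4706·0.0000 + 0.5294·21.2380] = 11.1871

£11.19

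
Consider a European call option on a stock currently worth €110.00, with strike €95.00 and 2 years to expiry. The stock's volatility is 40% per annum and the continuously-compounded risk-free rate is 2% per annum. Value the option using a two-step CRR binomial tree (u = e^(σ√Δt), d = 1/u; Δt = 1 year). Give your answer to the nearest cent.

CRR parameters: u = e^(σ√Δt) = e^(0.4·√1) = 1.4918, d = 1/u = 0.6703
Per-period rate: rΔt = 0.02·1 = 0.02, so R = e^0.02 = 1.0202
Risk-neutral probability p = (e^0.02 − 0.6703)/(1.4918 − 0.6703) = 0.3499/0.8215 = 0.4259
Terminal stock prices: S_uu = 244.8, S_ud = 110, S_dd = 49.43
Terminal payoffs (S − K): max(149.8, 0) = 149.8, max(15, 0) = 15, max(-45.57, 0) = 0
Node u (S = 164.1): V_u = e^(−0.02)·[0.4259·149.8095 + 0.5741·15.0000] = 70.9818
Node d (S = 73.74): V_d = e^(−0.02)·[0.4259·15.0000 + 0.5741·0.0000] = 6.2620
Node 0 (S = 110): V_0 = e^(−0.02)·[0.4259·70.9818 + 0.5741·6.2620] = 33.1566

€33.16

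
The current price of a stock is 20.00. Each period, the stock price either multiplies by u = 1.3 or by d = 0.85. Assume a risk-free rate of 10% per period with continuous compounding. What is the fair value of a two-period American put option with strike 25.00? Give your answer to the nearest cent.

5.00

Risk-neutral probability p = (e^0.1 − 0.85)/(1.3 − 0.85) = 0.2552/0.4500 = 0.5670
Terminal stock prices: S_uu = 33.8, S_ud = 22.1, S_dd = 14.45
Terminal payoffs (K − S): max(-8.8, 0) = 0, max(2.9, 0) = 2.9, max(10.55, 0) = 10.55
Node u (S = 26): continuation = e^(−0.1)·[0.5670·0.0000 + 0.4330·2.9000] = 1.1361; exercise value = 0.0000 ≤ continuation, so V_u = 1.1361
Node d (S = 17): continuation = e^(−0.1)·[0.5670·2.9000 + 0.4330·10.5500] = 5.6209; exercise value = 8.0000 > continuation, so V_d = 8.0000 (exercise)
Node 0 (S = 20): continuation = e^(−0.1)·[0.5670·1.1361 + 0.4330·8.0000] = 3.7169; exercise value = 5.0000 > continuation, so V_0 = 5.0000 (exercise)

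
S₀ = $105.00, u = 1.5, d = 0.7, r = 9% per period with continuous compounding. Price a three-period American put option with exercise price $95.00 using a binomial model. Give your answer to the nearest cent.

$12.81

Risk-neutral probability p = (e^0.09 − 0.7)/(1.5 − 0.7) = 0.3942/0.8000 = 0.4927
Terminal stock prices: S_uuu = 354.4, S_uud = 165.4, S_udd = 77.17, S_ddd = 36.01
Terminal payoffs (K − S): max(-259.4, 0) = 0, max(-70.38, 0) = 0, max(17.83, 0) = 17.83, max(58.99, 0) = 58.99
Node uu (S = 236.2): continuation = e^(−0.09)·[0.4927·0.0000 + 0.5073·0.0000] = 0.0000; exercise value = 0.0000 ≤ continuation, so V_uu = 0.0000
Node ud (S = 110.2): continuation = e^(−0.09)·[0.4927·0.0000 + 0.5073·17.8250] = 8.2640; exercise value = 0.0000 ≤ continuation, so V_ud = 8.2640
Node dd (S = 51.45): continuation = e^(−0.09)·[0.4927·17.8250 + 0.5073·58.9850] = 35.3735; exercise value = 43.5500 > continuation, so V_dd = 43.5500 (exercise)
Node u (S = 157.5): continuation = e^(−0.09)·[0.4927·0.0000 + 0.5073·8.2640] = 3.8314; exercise value = 0.0000 ≤ continuation, so V_u = 3.8314
Node d (S = 73.5): continuation = e^(−0.09)·[0.4927·8.2640 + 0.5073·43.5500] = 23.9121; exercise value = 21.5000 ≤ continuation, so V_d = 23.9121
Node 0 (S = 105): continuation = e^(−0.09)·[0.4927·3.8314 + 0.5073·23.9121] = 12.8115; exercise value = 0.0000 ≤ continuation, so V_0 = 12.8115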